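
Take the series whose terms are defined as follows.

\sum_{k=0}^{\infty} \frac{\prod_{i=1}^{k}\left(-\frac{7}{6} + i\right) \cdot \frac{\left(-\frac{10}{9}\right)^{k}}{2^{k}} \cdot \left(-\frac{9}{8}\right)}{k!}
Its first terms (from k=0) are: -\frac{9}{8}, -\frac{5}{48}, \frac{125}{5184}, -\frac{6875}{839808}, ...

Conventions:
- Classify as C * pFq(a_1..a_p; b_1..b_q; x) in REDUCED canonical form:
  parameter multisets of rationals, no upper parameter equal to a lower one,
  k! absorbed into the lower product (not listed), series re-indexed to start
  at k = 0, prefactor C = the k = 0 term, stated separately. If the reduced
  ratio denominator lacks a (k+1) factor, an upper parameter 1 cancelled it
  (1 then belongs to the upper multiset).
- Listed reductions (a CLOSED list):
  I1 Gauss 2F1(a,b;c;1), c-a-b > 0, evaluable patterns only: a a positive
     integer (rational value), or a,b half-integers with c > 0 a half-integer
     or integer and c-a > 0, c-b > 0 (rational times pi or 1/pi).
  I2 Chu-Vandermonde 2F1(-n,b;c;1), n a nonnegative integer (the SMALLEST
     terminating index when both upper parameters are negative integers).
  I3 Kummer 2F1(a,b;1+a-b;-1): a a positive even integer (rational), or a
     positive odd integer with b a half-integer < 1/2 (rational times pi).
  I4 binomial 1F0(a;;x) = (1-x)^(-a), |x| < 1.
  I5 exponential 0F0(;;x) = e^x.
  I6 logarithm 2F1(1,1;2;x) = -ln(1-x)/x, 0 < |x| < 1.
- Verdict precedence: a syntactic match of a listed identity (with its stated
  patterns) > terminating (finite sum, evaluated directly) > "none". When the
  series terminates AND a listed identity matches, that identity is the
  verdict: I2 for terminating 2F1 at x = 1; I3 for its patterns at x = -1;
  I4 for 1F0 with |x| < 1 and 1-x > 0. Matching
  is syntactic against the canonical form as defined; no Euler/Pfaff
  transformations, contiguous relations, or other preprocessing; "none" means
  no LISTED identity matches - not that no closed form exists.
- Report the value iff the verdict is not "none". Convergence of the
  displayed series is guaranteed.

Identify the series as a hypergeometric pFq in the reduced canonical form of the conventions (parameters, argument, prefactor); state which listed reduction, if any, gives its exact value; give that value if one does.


The series (x = -\frac{5}{9}) is 1F0: upper {-\frac{1}{6}}, lower {-}, prefactor -\frac{9}{8}. Verdict: the I4 binomial reduction applies (the 1F0 binomial series: exponent 1/6, x = -\frac{5}{9}). Exact value: \left(-\frac{9}{8}\right) \cdot \left(\frac{14}{9}\right)^{\frac{1}{6}}.

First insight: t_0 = -\frac{9}{8} here, and the running product (prefactor -9/8) telescopes to a rising factorial.
Consecutive-term ratio: r(k) = -\frac{5}{9} * (k-\frac{1}{6}) / [(k+1)] - rational; roots negated = parameters, x = -\frac{5}{9}, C = -\frac{9}{8}.


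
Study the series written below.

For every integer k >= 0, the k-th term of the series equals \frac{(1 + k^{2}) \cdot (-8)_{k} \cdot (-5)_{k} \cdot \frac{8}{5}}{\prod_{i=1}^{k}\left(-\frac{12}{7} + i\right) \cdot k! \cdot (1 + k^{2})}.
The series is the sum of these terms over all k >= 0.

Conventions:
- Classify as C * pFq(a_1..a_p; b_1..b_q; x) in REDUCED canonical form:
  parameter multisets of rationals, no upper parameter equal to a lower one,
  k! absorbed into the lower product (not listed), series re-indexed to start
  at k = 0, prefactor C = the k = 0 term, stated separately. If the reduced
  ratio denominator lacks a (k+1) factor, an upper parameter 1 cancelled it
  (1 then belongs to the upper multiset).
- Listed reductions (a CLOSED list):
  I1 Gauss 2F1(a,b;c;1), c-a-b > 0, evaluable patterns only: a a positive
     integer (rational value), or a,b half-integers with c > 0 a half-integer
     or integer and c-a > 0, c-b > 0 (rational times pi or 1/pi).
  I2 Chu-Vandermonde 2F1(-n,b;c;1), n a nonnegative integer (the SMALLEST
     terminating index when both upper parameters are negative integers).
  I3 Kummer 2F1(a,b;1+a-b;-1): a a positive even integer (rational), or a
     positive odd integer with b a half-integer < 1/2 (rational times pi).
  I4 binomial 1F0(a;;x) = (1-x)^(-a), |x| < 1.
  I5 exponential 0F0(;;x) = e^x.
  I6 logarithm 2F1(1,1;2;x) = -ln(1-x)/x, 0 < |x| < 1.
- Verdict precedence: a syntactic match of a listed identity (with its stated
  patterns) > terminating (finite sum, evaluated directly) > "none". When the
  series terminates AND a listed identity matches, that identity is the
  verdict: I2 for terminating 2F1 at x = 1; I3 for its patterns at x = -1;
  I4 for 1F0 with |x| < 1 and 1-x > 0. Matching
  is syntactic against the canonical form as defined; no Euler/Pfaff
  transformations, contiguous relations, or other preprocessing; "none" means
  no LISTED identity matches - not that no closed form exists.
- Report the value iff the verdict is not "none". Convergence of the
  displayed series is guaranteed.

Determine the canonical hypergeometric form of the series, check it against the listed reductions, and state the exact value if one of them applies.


With C = \frac{8}{5}: the canonical form is 2F1(-8, -5; -\frac{5}{7}; 1). Verdict: this is the Chu-Vandermonde identity I2 (terminating 2F1 at x = 1 with n = 5, b = -8, c = -\frac{5}{7}). Sum: -\frac{6075732}{115}.

The tell: x = 1 and the lower running product (C = 8/5) is a rising factorial.
Adjacent-term ratio: r(k) = 1 * (k-8) (k-5) / [(k-\frac{5}{7}) (k+1)] ; factor over Q: parameters, x = 1, and C = \frac{8}{5}.


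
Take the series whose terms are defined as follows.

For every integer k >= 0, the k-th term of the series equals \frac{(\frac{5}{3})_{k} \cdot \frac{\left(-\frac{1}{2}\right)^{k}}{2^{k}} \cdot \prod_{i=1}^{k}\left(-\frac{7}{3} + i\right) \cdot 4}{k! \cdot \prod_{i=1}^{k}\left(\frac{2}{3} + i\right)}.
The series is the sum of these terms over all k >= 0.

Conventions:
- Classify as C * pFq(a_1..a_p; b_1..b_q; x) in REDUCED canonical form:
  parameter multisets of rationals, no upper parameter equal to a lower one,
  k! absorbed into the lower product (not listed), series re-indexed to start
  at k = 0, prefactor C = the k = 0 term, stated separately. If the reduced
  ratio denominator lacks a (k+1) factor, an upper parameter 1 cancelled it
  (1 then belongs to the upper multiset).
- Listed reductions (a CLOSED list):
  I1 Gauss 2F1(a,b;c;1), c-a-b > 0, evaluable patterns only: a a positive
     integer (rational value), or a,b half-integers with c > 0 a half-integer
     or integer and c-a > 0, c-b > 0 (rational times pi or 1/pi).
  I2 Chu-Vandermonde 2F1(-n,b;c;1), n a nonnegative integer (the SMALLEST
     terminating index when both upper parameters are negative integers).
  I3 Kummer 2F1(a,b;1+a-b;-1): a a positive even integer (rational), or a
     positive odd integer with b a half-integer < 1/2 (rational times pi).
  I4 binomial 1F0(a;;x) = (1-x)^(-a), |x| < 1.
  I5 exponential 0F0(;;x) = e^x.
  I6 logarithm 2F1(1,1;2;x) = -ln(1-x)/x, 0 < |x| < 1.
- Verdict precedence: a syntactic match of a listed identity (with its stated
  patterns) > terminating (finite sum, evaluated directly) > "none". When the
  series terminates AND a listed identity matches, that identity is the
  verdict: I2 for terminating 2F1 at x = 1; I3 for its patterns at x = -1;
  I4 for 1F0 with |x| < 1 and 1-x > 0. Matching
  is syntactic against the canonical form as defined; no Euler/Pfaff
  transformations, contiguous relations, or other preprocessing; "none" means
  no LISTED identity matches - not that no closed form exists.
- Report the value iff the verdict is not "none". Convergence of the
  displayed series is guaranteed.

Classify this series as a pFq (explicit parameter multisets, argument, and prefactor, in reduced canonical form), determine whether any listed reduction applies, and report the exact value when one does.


Prefactor 4, argument -\frac{1}{4}: 1F0 with upper {-\frac{4}{3}} over lower {-}. Verdict: binomial (I4) applies (the 1F0 binomial series: exponent 4/3, x = -\frac{1}{4}). Value: 4 \cdot \left(\frac{5}{4}\right)^{\frac{4}{3}}.

Key observation: t_0 = 4 here, and the parameter 5/3 appears in both the upper and lower lists and cancels.
Term ratio: r(k) = -\frac{1}{4} * (k-\frac{4}{3}) / [(k+1)] - rational; roots negated = parameters, x = -\frac{1}{4}, C = 4.


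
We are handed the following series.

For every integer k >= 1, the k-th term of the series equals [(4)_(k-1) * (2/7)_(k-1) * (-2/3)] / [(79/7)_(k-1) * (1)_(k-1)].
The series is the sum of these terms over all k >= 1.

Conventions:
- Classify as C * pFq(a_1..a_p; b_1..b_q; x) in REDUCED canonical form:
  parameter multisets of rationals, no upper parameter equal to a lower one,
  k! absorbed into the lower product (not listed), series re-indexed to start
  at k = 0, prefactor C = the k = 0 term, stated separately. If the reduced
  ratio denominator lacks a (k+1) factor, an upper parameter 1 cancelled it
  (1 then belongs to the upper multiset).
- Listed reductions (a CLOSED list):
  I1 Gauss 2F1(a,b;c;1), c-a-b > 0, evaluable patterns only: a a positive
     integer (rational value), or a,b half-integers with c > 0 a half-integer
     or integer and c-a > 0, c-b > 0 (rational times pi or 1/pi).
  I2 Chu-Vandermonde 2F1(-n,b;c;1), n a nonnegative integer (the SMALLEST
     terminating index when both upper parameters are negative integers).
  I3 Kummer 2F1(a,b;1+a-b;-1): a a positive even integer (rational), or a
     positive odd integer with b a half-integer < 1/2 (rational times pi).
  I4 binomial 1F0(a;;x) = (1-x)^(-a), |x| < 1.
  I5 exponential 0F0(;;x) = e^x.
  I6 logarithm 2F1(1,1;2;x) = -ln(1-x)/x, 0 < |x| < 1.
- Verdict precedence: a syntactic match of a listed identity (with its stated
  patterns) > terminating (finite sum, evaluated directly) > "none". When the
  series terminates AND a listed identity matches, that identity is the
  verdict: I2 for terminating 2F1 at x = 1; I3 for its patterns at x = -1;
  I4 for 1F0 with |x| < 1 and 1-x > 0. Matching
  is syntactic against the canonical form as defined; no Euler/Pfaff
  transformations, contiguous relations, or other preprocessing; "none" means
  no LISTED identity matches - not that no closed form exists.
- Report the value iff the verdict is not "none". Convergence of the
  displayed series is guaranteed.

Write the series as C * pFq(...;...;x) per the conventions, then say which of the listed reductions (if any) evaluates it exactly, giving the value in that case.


The tell: x = 1 and (1)_k (prefactor -2/3) is k! itself.
Adjacent-term ratio: r(k) = 1 * (k+2/7) (k+4) / [(k+79/7) (k+1)] - rational; roots negated = parameters, x = 1, C = -2/3.

Canonical form: C = -2/3 times 2F1 with upper {2/7, 4}, lower {79/7}, x = 1. Verdict: the Gauss summation I1 matches (x = 1: the Gamma ratio telescopes since c-a-b = 7 > 0 and a = 4 in Z>0). Its exact value is -12818/16807.


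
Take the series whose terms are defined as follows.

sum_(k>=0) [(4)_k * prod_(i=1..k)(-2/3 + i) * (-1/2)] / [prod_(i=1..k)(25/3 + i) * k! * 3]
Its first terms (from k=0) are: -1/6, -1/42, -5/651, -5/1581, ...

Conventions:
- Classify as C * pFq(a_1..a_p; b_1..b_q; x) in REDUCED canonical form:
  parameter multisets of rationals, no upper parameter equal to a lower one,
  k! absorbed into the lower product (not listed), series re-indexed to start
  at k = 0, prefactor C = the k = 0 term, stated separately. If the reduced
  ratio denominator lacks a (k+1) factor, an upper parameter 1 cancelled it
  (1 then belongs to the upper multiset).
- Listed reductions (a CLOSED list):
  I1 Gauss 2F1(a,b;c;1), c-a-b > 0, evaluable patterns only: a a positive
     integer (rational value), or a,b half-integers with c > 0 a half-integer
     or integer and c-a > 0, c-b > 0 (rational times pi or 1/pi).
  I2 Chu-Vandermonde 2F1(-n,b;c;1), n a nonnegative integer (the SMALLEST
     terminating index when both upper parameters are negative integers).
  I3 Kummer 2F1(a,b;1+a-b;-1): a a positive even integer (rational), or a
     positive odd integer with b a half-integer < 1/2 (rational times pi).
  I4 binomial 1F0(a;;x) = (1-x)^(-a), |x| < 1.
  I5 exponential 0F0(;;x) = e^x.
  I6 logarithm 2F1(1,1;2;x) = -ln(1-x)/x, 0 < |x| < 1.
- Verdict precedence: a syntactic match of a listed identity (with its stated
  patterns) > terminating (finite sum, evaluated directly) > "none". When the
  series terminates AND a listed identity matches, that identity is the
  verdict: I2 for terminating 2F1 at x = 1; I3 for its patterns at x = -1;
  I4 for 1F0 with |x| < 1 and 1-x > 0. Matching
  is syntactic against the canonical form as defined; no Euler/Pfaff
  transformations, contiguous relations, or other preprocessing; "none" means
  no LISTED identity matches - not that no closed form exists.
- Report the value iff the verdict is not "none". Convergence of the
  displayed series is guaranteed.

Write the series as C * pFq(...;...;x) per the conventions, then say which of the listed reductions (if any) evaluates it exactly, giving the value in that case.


Reduced: x = 1, 2F1, upper = {1/3, 4}, lower = {28/3}, C = -1/6. Verdict: Gauss (I1, integer-parameter pattern) matches (x = 1: the Gamma ratio telescopes since c-a-b = 5 > 0 and a = 4 in Z>0). Exact value: -1045/5103.

The tell: t_0 = -1/6 here, and the lower running product (C = -1/6, x = 1) is a rising factorial.
Term ratio: r(k) = 1 * (k+1/3) (k+4) / [(k+28/3) (k+1)] - rational in k, leading ratio 1; with t_0 = -1/6, classification follows.


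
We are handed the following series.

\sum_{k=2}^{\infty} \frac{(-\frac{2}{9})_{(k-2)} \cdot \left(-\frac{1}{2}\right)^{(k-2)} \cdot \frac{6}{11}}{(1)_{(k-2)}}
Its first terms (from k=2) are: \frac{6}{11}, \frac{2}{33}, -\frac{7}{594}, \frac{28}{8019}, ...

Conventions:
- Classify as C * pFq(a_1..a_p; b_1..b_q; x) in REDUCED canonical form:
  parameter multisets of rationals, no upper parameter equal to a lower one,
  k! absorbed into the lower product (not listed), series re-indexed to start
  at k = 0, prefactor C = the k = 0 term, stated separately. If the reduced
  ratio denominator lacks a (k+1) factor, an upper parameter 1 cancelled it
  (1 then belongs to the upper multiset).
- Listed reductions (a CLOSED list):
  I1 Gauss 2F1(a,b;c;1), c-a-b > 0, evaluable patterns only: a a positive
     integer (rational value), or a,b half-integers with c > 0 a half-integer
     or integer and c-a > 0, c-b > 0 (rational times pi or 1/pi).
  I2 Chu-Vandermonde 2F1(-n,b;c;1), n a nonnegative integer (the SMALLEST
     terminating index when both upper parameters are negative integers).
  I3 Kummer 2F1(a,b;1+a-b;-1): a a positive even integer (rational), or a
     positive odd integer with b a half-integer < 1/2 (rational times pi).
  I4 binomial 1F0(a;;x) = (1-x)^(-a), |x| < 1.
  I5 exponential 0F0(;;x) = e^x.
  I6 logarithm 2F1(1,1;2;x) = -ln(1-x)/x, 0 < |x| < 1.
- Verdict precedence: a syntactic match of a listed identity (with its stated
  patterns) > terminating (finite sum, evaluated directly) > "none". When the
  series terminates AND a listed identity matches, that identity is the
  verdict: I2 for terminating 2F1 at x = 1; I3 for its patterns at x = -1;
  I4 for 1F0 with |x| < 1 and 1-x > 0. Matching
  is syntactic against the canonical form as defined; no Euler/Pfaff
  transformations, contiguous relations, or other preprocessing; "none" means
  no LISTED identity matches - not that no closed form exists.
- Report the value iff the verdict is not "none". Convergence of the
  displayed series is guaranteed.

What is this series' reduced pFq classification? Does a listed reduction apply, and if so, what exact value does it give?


The tell: from the first term \frac{6}{11}: (1)_k (C = 6/11, x = -1/2) is k! itself.
Adjacent-term ratio: r(k) = -\frac{1}{2} * (k-\frac{2}{9}) / [(k+1)] - rational in k. x = -\frac{1}{2}; t_0 = \frac{6}{11}; negate the roots.

This is \frac{6}{11} * 1F0(-\frac{2}{9}; -; -\frac{1}{2}) in reduced canonical form. Verdict: binomial (I4) matches (the 1F0 binomial series: exponent 2/9, x = -\frac{1}{2}). Sum: \frac{6}{11} \cdot \left(\frac{3}{2}\right)^{\frac{2}{9}}.


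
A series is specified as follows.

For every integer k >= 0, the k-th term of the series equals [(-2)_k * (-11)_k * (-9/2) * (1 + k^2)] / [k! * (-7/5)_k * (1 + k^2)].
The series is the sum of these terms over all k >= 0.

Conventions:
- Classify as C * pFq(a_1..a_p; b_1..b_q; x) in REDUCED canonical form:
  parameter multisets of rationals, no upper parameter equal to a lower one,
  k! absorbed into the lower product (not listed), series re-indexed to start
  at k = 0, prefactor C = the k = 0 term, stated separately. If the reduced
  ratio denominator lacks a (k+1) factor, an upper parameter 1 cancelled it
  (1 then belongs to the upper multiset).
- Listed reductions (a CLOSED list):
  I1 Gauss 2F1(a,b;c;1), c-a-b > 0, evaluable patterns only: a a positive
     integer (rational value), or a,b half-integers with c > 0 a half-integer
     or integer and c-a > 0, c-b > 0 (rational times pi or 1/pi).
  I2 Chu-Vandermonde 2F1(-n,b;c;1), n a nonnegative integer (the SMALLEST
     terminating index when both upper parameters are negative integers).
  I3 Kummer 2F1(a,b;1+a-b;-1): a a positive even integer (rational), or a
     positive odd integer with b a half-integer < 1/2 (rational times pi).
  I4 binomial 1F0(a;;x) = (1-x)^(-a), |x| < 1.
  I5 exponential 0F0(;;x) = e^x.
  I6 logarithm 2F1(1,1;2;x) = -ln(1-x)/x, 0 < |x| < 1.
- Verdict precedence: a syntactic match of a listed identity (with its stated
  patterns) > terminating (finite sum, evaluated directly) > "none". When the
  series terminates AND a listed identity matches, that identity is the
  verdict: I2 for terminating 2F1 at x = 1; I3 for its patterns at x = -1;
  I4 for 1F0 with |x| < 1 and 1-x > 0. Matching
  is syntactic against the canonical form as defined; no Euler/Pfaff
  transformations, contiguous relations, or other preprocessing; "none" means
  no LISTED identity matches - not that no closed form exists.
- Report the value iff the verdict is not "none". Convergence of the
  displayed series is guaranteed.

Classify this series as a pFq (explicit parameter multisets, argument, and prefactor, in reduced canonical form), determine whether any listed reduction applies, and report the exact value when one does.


Canonical form: C = -9/2 times 2F1 with upper {-11, -2}, lower {-7/5}, x = 1. Verdict at x = 1: Chu-Vandermonde (I2) matches (terminating 2F1 at x = 1 with n = 2, b = -11, c = -7/5). Sum: -5724/7.

Structural cue: from the first term -9/2: k^2 + 1 divides numerator and denominator alike; C = -9/2 after cancelling.
Term ratio: r(k) = 1 * (k-11) (k-2) / [(k-7/5) (k+1)] - rational in k, leading ratio 1; with t_0 = -9/2, classification follows.


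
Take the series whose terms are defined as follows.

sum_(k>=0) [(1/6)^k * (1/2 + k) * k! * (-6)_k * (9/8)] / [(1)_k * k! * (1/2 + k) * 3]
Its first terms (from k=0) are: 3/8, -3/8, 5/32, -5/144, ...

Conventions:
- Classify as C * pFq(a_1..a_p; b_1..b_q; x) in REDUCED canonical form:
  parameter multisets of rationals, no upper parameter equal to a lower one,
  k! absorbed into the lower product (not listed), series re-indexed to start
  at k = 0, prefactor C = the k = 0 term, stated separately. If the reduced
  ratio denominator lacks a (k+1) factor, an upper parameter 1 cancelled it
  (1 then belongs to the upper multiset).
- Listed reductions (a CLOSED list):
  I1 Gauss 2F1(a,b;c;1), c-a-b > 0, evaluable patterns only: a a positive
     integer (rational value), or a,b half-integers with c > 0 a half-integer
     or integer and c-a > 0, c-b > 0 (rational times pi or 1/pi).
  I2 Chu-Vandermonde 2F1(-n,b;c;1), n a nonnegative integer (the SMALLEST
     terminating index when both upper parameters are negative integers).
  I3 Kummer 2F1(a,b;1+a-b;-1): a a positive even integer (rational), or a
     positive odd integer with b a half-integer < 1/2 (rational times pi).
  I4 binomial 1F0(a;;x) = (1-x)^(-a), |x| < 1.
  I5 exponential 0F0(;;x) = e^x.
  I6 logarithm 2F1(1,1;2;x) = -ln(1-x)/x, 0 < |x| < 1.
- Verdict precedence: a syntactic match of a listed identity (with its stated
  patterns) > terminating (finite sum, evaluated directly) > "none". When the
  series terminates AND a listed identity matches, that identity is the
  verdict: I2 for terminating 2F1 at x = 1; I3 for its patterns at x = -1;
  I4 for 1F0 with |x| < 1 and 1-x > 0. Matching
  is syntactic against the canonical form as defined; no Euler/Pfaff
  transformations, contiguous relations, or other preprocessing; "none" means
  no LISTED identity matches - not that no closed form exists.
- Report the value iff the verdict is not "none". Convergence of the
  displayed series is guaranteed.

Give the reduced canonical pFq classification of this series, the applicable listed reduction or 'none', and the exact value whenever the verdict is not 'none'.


The series (x = 1/6) is 1F0: upper {-6}, lower {-}, prefactor 3/8. Verdict at x = 1/6: the binomial series (I4) matches (the 1F0 binomial series: exponent 6, x = 1/6). Sum: 15625/124416.

The tell: t_0 = 3/8 here, and the parameter 1 appears in both the upper and lower lists and cancels (alongside the other common factor).
Term ratio: r(k) = (1/6) * (k-6) / [(k+1)] - poly over poly, x = (1/6) from leading terms; C = 3/8 at k = 0.


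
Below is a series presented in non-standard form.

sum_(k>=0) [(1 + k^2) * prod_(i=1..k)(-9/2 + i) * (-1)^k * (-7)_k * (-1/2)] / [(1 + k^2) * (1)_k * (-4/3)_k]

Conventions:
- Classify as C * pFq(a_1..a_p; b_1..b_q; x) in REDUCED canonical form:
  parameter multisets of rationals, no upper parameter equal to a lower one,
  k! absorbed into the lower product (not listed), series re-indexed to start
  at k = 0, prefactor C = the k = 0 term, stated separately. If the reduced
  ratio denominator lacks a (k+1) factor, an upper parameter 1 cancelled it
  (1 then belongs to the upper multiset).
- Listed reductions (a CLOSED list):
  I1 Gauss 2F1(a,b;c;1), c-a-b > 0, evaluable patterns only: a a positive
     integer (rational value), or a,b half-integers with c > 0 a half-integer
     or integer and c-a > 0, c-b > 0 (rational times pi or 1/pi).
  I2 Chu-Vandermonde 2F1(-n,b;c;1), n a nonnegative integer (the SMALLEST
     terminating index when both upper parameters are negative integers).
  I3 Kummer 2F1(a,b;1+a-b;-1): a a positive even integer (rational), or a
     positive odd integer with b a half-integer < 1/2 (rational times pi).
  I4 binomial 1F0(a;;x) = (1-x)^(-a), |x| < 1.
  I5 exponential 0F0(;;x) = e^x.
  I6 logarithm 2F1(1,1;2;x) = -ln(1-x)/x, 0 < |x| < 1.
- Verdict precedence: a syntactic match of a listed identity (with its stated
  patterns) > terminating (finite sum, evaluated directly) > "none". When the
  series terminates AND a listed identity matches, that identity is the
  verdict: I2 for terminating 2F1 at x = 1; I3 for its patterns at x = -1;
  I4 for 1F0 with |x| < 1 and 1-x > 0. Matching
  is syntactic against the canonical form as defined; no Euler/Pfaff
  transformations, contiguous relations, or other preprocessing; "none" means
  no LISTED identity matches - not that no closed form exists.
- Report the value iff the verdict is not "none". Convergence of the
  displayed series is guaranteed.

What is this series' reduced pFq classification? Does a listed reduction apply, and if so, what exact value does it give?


The tell: t_0 being -1/2, striking the common factor k^2 + 1 reduces the term (C = -1/2).
Consecutive-term ratio: r(k) = (-1) * (k-7) (k-7/2) / [(k-4/3) (k+1)] ; factor over Q: parameters, x = (-1), and C = -1/2.

At argument -1: a 2F1 with upper {-7, -7/2}, lower {-4/3}, scaled by C = -1/2. Verdict: terminating. With -7 upstairs the series is a 8-term polynomial sum; evaluated term by term. Exact value: 106774405/360448.


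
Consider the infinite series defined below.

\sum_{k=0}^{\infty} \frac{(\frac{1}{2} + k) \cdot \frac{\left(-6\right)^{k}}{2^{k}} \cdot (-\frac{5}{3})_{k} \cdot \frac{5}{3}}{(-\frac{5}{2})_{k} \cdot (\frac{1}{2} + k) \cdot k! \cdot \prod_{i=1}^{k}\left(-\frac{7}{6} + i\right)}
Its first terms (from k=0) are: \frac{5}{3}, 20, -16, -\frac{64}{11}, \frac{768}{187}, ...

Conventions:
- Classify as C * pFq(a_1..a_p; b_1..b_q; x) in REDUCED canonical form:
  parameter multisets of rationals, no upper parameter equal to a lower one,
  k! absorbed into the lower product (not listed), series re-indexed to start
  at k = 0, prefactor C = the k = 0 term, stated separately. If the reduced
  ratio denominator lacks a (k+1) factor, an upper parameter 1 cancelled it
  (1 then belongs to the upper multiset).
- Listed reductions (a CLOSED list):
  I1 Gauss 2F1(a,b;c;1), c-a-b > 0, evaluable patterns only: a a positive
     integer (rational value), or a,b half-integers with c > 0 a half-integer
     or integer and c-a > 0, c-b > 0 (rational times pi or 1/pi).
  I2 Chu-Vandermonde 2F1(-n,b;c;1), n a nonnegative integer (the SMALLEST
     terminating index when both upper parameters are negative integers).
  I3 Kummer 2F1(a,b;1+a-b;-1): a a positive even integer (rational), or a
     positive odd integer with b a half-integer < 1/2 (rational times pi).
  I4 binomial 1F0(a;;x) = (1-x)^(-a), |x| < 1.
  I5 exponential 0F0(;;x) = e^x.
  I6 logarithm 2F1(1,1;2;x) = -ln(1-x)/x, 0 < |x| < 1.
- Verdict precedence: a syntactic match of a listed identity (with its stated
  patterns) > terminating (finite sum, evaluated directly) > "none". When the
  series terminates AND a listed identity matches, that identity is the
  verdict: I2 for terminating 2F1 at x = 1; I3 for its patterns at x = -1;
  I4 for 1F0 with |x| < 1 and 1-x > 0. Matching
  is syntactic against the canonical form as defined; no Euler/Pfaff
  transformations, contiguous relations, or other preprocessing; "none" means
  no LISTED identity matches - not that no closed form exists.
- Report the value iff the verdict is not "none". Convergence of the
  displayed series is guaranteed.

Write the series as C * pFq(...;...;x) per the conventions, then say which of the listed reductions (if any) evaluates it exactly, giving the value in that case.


The series (x = -3) is 1F2: upper {-\frac{5}{3}}, lower {-\frac{5}{2}, -\frac{1}{6}}, prefactor \frac{5}{3}. Verdict: none. No listed pattern accepts 1F2(-\frac{5}{3}; -\frac{5}{2}, -\frac{1}{6}; -3).

Key observation: with t_0 = \frac{5}{3}, the lower running product (C = 5/3) is a rising factorial.
Ratio: r(k) = -3 * (k-\frac{5}{3}) / [(k-\frac{5}{2}) (k-\frac{1}{6}) (k+1)] - rational in k, leading ratio -3; with t_0 = \frac{5}{3}, classification follows.


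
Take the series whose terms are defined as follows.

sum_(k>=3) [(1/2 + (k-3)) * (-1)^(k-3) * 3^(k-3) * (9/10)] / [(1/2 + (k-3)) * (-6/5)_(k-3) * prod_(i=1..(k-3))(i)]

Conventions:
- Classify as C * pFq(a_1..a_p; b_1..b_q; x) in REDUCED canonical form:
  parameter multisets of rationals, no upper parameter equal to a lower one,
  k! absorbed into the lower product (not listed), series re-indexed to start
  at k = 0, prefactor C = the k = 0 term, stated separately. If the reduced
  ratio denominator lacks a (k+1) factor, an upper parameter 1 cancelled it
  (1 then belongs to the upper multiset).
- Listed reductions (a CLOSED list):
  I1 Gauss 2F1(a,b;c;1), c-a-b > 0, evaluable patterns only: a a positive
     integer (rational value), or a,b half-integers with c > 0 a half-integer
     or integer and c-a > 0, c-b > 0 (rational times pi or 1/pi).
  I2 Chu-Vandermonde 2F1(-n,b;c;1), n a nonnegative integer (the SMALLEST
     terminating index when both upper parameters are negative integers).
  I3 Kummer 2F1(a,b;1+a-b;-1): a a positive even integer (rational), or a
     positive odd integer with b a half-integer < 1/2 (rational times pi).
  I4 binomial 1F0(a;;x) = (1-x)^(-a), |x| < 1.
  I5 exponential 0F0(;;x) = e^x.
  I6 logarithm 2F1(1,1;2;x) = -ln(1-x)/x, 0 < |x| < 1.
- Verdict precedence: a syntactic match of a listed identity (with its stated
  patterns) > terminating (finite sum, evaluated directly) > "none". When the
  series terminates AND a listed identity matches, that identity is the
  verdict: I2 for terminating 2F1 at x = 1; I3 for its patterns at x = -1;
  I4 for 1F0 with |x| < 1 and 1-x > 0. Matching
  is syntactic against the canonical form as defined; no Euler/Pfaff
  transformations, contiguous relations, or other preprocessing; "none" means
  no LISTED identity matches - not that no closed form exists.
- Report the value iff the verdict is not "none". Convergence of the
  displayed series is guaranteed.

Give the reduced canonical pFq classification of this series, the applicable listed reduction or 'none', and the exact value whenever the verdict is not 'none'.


x = -3 here; the reduced form reads 0F1, upper {-}, lower {-6/5}, C = 9/10. Verdict: none. Every listed pattern misses the 0F1 form at -3, upper {-}.

The tell: t_0 = 9/10 here, and k + 1/2 divides numerator and denominator alike; prefactor 9/10 after cancelling.
Step ratio: r(k) = (-3) * 1 / [(k-6/5) (k+1)] - rational in k, leading ratio (-3); with t_0 = 9/10, classification follows.


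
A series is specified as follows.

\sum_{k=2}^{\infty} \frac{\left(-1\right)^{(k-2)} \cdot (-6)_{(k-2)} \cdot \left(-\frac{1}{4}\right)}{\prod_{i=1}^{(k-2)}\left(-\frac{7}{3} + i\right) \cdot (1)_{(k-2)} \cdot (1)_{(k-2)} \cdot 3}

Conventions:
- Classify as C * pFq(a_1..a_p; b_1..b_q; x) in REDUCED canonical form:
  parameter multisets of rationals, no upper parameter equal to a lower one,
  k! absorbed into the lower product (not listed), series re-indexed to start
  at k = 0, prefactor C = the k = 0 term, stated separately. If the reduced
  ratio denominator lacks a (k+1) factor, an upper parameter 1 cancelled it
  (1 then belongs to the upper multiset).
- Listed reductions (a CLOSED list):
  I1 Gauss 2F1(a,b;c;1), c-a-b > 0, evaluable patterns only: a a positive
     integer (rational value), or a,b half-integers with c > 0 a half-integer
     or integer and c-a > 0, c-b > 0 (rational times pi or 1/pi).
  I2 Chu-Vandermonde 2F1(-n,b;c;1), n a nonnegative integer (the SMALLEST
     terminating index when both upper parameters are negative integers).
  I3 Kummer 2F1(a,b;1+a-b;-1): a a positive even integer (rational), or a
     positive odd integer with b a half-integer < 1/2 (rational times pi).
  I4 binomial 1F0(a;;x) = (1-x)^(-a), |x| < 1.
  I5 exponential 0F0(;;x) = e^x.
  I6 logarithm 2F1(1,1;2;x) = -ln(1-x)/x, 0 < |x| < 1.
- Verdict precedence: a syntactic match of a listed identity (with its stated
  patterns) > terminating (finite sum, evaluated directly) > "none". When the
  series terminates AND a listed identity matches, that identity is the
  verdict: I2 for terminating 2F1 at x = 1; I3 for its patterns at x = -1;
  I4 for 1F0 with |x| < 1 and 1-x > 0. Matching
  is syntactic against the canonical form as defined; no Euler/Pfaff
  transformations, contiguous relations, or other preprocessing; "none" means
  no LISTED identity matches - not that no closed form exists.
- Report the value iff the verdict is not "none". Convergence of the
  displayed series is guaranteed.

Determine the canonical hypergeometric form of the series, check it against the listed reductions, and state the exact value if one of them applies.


Key step: x = -1 and the constant factors (C = -1/12, x = -1) combine into one prefactor.
Consecutive-term ratio: r(k) = -1 * (k-6) / [(k-\frac{4}{3}) (k+1) (k+1)] - poly over poly, x = -1 from leading terms; C = -\frac{1}{12} at k = 0.

Classification (C = -\frac{1}{12}): 1F2 with upper {-6}, lower {-\frac{4}{3}, 1}, argument x = -1. Verdict: terminating - upper parameter -6 makes this a finite sum (last index 6), evaluated exactly. Sum: -\frac{7301573}{3379200}.


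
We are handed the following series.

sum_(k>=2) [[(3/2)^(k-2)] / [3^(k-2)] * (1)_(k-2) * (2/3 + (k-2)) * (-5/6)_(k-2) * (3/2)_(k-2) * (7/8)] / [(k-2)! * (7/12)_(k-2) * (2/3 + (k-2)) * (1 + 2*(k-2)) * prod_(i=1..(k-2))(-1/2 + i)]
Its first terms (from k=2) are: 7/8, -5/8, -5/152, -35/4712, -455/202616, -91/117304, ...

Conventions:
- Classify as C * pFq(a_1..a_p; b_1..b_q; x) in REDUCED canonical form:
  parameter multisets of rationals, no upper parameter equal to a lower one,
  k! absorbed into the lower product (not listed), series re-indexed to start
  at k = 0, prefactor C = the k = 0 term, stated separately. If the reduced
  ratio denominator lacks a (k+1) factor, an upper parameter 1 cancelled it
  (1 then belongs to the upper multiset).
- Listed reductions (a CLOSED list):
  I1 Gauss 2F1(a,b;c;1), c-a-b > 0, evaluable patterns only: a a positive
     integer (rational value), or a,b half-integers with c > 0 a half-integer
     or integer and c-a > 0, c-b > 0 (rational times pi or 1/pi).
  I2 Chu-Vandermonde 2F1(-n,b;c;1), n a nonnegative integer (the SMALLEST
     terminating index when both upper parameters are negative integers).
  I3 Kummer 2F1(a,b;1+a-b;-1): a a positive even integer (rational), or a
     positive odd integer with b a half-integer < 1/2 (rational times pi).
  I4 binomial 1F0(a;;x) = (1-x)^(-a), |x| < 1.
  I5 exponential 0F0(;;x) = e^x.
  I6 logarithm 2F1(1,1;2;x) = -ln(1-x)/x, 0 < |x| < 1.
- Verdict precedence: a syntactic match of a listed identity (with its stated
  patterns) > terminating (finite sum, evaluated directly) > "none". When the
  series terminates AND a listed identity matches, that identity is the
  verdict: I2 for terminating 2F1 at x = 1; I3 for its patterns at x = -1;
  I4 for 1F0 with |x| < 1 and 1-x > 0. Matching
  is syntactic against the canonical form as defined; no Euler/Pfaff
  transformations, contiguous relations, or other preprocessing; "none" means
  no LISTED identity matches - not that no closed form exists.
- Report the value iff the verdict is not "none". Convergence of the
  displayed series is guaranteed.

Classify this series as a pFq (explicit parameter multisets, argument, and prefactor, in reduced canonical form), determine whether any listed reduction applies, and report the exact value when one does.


Key step: t_0 = 7/8 here, and the two k-th powers (C = 7/8) combine into one argument.
Consecutive-term ratio: r(k) = (1/2) * (k-5/6) (k+1) / [(k+7/12) (k+1)] - rational in k. x = (1/2); t_0 = 7/8; negate the roots.

The series (x = 1/2) is 2F1: upper {-5/6, 1}, lower {7/12}, prefactor 7/8. Verdict: none here - no I1-I6 shape fits x = 1/2 with lower {7/12}.


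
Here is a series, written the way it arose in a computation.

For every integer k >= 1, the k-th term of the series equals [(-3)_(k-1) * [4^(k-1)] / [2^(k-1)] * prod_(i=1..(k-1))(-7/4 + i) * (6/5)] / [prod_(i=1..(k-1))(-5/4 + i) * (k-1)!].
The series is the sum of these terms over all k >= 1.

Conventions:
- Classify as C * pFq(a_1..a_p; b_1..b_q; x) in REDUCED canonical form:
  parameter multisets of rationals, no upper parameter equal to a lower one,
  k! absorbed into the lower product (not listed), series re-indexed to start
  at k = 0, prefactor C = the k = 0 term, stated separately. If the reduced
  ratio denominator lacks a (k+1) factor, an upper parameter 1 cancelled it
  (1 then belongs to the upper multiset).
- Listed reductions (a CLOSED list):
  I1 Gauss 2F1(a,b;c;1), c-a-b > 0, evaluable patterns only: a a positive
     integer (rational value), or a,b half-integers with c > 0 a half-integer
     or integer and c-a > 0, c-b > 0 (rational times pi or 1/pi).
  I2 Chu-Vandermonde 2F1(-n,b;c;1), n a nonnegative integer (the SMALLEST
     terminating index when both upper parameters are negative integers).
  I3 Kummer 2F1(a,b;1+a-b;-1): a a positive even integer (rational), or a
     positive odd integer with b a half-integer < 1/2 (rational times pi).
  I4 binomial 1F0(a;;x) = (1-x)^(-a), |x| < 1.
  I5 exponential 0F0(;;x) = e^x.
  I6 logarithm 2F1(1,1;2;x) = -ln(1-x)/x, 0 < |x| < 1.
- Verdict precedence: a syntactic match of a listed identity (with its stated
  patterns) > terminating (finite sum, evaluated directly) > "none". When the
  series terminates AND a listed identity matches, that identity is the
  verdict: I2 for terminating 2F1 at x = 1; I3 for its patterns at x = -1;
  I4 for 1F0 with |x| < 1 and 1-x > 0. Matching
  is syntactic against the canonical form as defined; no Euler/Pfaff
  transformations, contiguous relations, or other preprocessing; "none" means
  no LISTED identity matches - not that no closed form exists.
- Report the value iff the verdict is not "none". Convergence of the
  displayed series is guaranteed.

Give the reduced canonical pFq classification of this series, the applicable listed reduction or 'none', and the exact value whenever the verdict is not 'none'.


Key step: x = 2 and the lower running product (prefactor 6/5) is a rising factorial.
Term ratio: r(k) = 2 * (k-3) (k-3/4) / [(k-1/4) (k+1)] - rational in k, leading ratio 2; with t_0 = 6/5, classification follows.

At argument 2: a 2F1 with upper {-3, -3/4}, lower {-1/4}, scaled by C = 6/5. Verdict: terminating. (-3)_k vanishes past k = 3, leaving a 4-term sum, computed directly. Hence: -90/7.


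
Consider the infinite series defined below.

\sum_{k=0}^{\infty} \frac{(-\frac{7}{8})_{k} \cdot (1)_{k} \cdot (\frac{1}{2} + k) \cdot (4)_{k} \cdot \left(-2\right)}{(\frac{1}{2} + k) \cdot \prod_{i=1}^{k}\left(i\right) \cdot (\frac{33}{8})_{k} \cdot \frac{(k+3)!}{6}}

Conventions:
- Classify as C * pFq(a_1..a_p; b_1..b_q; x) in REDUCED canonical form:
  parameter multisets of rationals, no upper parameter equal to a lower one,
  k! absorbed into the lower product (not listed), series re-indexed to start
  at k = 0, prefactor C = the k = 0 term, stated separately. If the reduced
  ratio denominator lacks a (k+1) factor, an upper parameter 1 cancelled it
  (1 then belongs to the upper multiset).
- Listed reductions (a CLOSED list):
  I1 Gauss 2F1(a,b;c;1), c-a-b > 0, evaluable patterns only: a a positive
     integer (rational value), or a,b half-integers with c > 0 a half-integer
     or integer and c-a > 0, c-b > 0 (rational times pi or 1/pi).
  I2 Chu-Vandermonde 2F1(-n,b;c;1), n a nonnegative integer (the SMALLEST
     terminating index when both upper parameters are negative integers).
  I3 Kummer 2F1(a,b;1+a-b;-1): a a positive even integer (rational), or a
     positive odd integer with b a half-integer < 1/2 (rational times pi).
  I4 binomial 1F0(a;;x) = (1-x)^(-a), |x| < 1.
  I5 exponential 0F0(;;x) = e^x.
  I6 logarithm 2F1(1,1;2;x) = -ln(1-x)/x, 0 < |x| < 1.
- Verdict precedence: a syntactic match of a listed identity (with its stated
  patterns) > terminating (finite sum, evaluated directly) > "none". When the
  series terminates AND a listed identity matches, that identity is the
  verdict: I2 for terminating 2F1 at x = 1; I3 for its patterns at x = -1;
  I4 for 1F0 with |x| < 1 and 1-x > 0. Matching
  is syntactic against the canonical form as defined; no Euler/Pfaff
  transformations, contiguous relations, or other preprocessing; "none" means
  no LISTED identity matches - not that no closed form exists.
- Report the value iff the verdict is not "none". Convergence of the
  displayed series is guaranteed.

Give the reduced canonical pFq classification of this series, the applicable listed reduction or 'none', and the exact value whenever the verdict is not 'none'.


Structural cue: t_0 being -2, the product of the first k integers (C = -2) is k!.
Step ratio: r(k) = 1 * (k-\frac{7}{8}) (k+1) / [(k+\frac{33}{8}) (k+1)] - rational; roots negated = parameters, x = 1, C = -2.

Canonical form: C = -2 times 2F1 with upper {-\frac{7}{8}, 1}, lower {\frac{33}{8}}, x = 1. Verdict (x = 1): Gauss (I1, integer-parameter pattern) applies (x = 1: the Gamma ratio telescopes since c-a-b = 4 > 0 and a = 1 in Z>0). Exact value: -\frac{25}{16}.


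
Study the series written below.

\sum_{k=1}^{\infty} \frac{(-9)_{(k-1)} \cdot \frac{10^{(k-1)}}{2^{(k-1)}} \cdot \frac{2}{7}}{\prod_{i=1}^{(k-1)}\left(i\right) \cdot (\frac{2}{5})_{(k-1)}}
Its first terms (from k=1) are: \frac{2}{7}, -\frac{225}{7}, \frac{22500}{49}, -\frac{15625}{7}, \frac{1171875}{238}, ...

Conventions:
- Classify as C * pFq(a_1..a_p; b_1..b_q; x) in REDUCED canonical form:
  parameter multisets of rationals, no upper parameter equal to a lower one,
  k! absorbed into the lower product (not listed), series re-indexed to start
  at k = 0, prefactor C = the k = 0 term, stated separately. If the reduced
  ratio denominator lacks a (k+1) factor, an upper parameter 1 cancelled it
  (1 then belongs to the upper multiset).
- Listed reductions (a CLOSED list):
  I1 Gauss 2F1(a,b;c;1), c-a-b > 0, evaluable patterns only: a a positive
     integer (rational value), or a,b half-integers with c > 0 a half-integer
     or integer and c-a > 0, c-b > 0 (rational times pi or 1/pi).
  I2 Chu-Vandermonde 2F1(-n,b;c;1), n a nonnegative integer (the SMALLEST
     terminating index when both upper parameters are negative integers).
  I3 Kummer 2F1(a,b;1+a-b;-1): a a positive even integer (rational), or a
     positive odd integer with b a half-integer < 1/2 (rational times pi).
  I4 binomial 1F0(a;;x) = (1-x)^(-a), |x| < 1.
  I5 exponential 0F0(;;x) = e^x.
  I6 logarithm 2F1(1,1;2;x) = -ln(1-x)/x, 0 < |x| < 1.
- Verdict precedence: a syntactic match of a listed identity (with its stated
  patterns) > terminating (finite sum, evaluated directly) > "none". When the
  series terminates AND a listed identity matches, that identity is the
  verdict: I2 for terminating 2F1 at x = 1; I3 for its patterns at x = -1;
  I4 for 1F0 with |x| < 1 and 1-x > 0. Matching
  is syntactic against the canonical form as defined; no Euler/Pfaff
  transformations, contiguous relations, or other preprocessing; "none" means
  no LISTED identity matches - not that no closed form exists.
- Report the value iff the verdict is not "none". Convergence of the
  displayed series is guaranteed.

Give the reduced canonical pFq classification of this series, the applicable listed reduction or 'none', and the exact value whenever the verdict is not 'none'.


Canonical form: C = \frac{2}{7} times 1F1 with upper {-9}, lower {\frac{2}{5}}, x = 5. Verdict: terminating at k = 9: the factor (-9)_k kills every later term; summing the 10 survivors is exact. Sum: \frac{1068199705817}{295266166272}.

Structural cue: x = 5 and the product of the first k integers (prefactor 2/7) is k!.
Term ratio: r(k) = 5 * (k-9) / [(k+\frac{2}{5}) (k+1)] - rational in k, leading ratio 5; with t_0 = \frac{2}{7}, classification follows.
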